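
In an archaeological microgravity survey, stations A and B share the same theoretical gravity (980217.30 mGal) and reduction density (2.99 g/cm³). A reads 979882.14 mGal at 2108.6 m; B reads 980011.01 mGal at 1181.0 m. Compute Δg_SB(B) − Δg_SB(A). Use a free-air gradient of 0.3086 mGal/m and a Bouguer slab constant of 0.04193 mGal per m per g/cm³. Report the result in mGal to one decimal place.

Δg_SB(A) = 979882.14 − 980217.30 + 0.3086×2108.6 − 0.04193×2.99×2108.6 = 51.20 mGal
Δg_SB(B) = 980011.01 − 980217.30 + 0.3086×1181.0 − 0.04193×2.99×1181.0 = 10.10 mGal
Difference = 10.10 − (51.20) = -41.10 mGal

-41.1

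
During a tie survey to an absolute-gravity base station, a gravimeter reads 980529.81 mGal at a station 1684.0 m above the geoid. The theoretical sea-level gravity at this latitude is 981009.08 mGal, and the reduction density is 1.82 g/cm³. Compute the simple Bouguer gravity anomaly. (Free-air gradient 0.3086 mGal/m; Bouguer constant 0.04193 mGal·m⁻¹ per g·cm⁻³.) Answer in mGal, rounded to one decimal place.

Free-air correction = 0.3086 × 1684.0 = 519.68 mGal
Free-air anomaly = 980529.81 − 981009.08 + (519.68) = 40.41 mGal
Bouguer slab correction = 0.04193 × 1.82 × 1684.0 = 128.51 mGal
Simple Bouguer anomaly = 40.41 − (128.51) = -88.10 mGal

-88.1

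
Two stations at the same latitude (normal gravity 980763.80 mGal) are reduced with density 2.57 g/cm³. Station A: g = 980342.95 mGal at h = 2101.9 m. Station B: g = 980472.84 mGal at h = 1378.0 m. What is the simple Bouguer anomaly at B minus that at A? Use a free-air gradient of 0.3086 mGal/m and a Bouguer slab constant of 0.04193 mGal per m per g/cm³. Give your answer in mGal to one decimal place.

Δg_SB(A) = 980342.95 − 980763.80 + 0.3086×2101.9 − 0.04193×2.57×2101.9 = 1.30 mGal
Δg_SB(B) = 980472.84 − 980763.80 + 0.3086×1378.0 − 0.04193×2.57×1378.0 = -14.20 mGal
Difference = -14.20 − (1.30) = -15.50 mGal

-15.5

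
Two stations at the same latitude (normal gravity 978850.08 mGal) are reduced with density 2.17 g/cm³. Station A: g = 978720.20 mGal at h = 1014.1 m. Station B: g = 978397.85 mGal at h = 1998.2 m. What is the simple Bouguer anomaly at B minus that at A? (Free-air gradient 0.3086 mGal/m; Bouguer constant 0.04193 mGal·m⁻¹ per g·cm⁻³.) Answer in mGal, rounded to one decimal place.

Δg_SB(A) = 978720.20 − 978850.08 + 0.3086×1014.1 − 0.04193×2.17×1014.1 = 90.80 mGal
Δg_SB(B) = 978397.85 − 978850.08 + 0.3086×1998.2 − 0.04193×2.17×1998.2 = -17.40 mGal
Difference = -17.40 − (90.80) = -108.20 mGal

-108.2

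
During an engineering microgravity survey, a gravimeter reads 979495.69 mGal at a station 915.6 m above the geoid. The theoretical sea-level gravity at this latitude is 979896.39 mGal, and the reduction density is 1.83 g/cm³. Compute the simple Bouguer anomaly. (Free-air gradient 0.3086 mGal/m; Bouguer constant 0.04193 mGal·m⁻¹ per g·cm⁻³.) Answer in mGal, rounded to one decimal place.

-188.4

Free-air correction = 0.3086 × 915.6 = 282.55 mGal
Free-air anomaly = 979495.69 − 979896.39 + (282.55) = -118.15 mGal
Bouguer slab correction = 0.04193 × 1.83 × 915.6 = 70.26 mGal
Simple Bouguer anomaly = -118.15 − (70.26) = -188.41 mGal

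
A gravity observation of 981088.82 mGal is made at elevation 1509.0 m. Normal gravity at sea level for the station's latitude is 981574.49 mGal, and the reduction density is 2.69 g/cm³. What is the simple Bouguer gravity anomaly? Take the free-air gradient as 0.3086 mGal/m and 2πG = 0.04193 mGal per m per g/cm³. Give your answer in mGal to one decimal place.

Free-air correction = 0.3086 × 1509.0 = 465.68 mGal
Free-air anomaly = 981088.82 − 981574.49 + (465.68) = -19.99 mGal
Bouguer slab correction = 0.04193 × 2.69 × 1509.0 = 170.20 mGal
Simple Bouguer anomaly = -19.99 − (170.20) = -190.19 mGal

-190.2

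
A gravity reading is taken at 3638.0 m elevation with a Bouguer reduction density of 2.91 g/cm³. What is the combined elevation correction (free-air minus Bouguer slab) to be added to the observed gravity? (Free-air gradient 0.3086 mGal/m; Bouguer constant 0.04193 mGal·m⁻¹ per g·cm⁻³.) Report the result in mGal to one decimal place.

678.8

Combined gradient = 0.3086 − 0.04193 × 2.91 = 0.1865837 mGal/m
Combined elevation correction = 0.1865837 × 3638.0 = 678.8 mGal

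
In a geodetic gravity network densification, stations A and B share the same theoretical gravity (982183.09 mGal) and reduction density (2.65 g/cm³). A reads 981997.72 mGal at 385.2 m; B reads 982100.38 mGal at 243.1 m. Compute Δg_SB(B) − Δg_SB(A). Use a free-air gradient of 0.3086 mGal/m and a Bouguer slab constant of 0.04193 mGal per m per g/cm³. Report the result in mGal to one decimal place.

Δg_SB(A) = 981997.72 − 982183.09 + 0.3086×385.2 − 0.04193×2.65×385.2 = -109.30 mGal
Δg_SB(B) = 982100.38 − 982183.09 + 0.3086×243.1 − 0.04193×2.65×243.1 = -34.70 mGal
Difference = -34.70 − (-109.30) = 74.60 mGal

74.6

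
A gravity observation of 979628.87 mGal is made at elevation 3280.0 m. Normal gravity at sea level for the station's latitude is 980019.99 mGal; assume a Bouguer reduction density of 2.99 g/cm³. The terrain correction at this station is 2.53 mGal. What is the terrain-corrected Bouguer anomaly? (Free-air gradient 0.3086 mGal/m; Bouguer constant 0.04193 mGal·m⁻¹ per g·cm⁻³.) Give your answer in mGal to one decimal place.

212.4

Free-air correction = 0.3086 × 3280.0 = 1012.21 mGal
Free-air anomaly = 979628.87 − 980019.99 + (1012.21) = 621.09 mGal
Bouguer slab correction = 0.04193 × 2.99 × 3280.0 = 411.22 mGal
Simple Bouguer anomaly = 621.09 − (411.22) = 209.87 mGal
Complete Bouguer anomaly = 209.87 + 2.53 = 212.40 mGal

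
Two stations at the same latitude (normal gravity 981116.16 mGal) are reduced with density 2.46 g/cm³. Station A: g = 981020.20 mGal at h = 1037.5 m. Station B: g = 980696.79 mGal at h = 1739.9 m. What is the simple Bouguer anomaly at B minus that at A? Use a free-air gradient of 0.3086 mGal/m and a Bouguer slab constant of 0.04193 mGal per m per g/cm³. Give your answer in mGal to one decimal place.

Δg_SB(A) = 981020.20 − 981116.16 + 0.3086×1037.5 − 0.04193×2.46×1037.5 = 117.20 mGal
Δg_SB(B) = 980696.79 − 981116.16 + 0.3086×1739.9 − 0.04193×2.46×1739.9 = -61.90 mGal
Difference = -61.90 − (117.20) = -179.10 mGal

-179.1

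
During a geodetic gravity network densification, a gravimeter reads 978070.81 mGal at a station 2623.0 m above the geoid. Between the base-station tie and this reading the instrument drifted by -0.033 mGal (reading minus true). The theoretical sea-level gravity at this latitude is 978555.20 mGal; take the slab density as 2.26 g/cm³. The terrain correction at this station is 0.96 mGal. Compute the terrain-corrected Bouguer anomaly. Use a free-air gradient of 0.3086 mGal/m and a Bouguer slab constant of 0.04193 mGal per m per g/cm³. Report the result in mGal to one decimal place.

Drift-corrected reading = 978070.81 − (-0.033) = 978070.843 mGal
Free-air correction = 0.3086 × 2623.0 = 809.46 mGal
Free-air anomaly = 978070.843 − 978555.20 + (809.46) = 325.103 mGal
Bouguer slab correction = 0.04193 × 2.26 × 2623.0 = 248.56 mGal
Simple Bouguer anomaly = 325.103 − (248.56) = 76.543 mGal
Complete Bouguer anomaly = 76.543 + 0.96 = 77.503 mGal

77.5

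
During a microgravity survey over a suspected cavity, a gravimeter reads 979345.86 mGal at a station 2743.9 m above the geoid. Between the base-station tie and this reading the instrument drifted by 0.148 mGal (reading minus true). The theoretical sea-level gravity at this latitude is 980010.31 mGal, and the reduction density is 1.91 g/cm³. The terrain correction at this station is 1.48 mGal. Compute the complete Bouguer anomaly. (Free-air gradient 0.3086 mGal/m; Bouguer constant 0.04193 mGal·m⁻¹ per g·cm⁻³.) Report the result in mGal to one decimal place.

Drift-corrected reading = 979345.86 − (0.148) = 979345.712 mGal
Free-air correction = 0.3086 × 2743.9 = 846.77 mGal
Free-air anomaly = 979345.712 − 980010.31 + (846.77) = 182.172 mGal
Bouguer slab correction = 0.04193 × 1.91 × 2743.9 = 219.75 mGal
Simple Bouguer anomaly = 182.172 − (219.75) = -37.578 mGal
Complete Bouguer anomaly = -37.578 + 1.48 = -36.098 mGal

-36.1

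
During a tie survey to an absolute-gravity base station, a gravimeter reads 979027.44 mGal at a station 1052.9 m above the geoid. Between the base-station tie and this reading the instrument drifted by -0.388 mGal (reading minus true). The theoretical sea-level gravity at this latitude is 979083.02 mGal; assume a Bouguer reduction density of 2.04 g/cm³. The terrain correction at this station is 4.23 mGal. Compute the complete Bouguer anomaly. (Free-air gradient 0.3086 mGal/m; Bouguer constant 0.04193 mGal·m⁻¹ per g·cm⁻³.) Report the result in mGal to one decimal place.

Drift-corrected reading = 979027.44 − (-0.388) = 979027.828 mGal
Free-air correction = 0.3086 × 1052.9 = 324.92 mGal
Free-air anomaly = 979027.828 − 979083.02 + (324.92) = 269.728 mGal
Bouguer slab correction = 0.04193 × 2.04 × 1052.9 = 90.06 mGal
Simple Bouguer anomaly = 269.728 − (90.06) = 179.668 mGal
Complete Bouguer anomaly = 179.668 + 4.23 = 183.898 mGal

183.9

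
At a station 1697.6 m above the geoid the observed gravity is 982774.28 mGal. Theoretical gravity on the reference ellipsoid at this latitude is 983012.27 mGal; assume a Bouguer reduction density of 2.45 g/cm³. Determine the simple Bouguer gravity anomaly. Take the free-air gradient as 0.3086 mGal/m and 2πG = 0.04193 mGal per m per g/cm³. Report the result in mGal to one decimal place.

Free-air correction = 0.3086 × 1697.6 = 523.88 mGal
Free-air anomaly = 982774.28 − 983012.27 + (523.88) = 285.89 mGal
Bouguer slab correction = 0.04193 × 2.45 × 1697.6 = 174.39 mGal
Simple Bouguer anomaly = 285.89 − (174.39) = 111.50 mGal

111.5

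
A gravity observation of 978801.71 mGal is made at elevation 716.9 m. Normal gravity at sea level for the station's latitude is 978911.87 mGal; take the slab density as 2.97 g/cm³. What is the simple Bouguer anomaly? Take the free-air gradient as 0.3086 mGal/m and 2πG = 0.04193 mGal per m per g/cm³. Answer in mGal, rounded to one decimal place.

Free-air correction = 0.3086 × 716.9 = 221.24 mGal
Free-air anomaly = 978801.71 − 978911.87 + (221.24) = 111.08 mGal
Bouguer slab correction = 0.04193 × 2.97 × 716.9 = 89.28 mGal
Simple Bouguer anomaly = 111.08 − (89.28) = 21.80 mGal

21.8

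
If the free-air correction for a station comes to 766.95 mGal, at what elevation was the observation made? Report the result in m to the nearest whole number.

2485

h = 766.95 / 0.3086 = 2485.26 m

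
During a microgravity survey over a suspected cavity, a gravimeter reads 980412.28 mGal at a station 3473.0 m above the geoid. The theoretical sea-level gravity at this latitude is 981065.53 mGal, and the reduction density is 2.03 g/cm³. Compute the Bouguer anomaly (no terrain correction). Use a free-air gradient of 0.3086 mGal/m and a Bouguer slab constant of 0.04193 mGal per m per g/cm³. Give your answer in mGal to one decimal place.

Free-air correction = 0.3086 × 3473.0 = 1071.77 mGal
Free-air anomaly = 980412.28 − 981065.53 + (1071.77) = 418.52 mGal
Bouguer slab correction = 0.04193 × 2.03 × 3473.0 = 295.61 mGal
Simple Bouguer anomaly = 418.52 − (295.61) = 122.91 mGal

122.9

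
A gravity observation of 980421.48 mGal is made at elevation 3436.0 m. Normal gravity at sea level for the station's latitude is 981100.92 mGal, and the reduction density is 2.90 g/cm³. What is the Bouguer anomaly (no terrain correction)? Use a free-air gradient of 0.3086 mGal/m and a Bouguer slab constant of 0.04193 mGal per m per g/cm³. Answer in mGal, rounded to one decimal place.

-36.9

Free-air correction = 0.3086 × 3436.0 = 1060.35 mGal
Free-air anomaly = 980421.48 − 981100.92 + (1060.35) = 380.91 mGal
Bouguer slab correction = 0.04193 × 2.90 × 3436.0 = 417.81 mGal
Simple Bouguer anomaly = 380.91 − (417.81) = -36.90 mGal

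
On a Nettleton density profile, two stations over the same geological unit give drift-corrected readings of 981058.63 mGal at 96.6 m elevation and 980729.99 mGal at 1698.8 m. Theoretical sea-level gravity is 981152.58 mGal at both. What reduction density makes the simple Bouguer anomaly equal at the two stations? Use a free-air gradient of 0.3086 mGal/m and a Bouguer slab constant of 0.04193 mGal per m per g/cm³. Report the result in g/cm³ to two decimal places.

Δg_obs = 980729.99 − 981058.63 = -328.64 mGal over Δh = 1698.8 − 96.6 = 1602.2 m
Equal Bouguer anomalies ⇒ Δg_obs + (0.3086 − 0.04193ρ)·Δh = 0
0.3086 − 0.04193ρ = −Δg_obs/Δh = 0.20512
ρ = (0.3086 − 0.20512) / 0.04193 = 2.47 g/cm³

2.47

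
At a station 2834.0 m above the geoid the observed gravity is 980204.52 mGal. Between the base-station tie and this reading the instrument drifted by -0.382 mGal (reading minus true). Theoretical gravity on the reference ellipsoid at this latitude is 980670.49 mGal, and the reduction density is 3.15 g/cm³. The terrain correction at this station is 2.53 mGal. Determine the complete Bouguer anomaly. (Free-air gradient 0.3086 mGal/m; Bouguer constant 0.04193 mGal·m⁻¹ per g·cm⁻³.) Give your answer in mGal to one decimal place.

Drift-corrected reading = 980204.52 − (-0.382) = 980204.902 mGal
Free-air correction = 0.3086 × 2834.0 = 874.57 mGal
Free-air anomaly = 980204.902 − 980670.49 + (874.57) = 408.982 mGal
Bouguer slab correction = 0.04193 × 3.15 × 2834.0 = 374.31 mGal
Simple Bouguer anomaly = 408.982 − (374.31) = 34.672 mGal
Complete Bouguer anomaly = 34.672 + 2.53 = 37.202 mGal

37.2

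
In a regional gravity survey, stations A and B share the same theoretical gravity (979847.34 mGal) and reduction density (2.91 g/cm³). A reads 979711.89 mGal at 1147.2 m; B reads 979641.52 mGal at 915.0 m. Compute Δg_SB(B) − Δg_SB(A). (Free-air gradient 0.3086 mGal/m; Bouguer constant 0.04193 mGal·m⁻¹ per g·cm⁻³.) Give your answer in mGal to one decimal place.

Δg_SB(A) = 979711.89 − 979847.34 + 0.3086×1147.2 − 0.04193×2.91×1147.2 = 78.60 mGal
Δg_SB(B) = 979641.52 − 979847.34 + 0.3086×915.0 − 0.04193×2.91×915.0 = -35.10 mGal
Difference = -35.10 − (78.60) = -113.70 mGal

-113.7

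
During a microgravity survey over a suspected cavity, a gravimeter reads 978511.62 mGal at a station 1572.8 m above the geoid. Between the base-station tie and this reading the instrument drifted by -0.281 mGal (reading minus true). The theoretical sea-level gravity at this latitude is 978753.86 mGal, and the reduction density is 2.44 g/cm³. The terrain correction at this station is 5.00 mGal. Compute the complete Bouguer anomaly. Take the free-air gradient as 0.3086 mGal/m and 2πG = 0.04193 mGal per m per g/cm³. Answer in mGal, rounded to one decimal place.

87.5

Drift-corrected reading = 978511.62 − (-0.281) = 978511.901 mGal
Free-air correction = 0.3086 × 1572.8 = 485.37 mGal
Free-air anomaly = 978511.901 − 978753.86 + (485.37) = 243.411 mGal
Bouguer slab correction = 0.04193 × 2.44 × 1572.8 = 160.91 mGal
Simple Bouguer anomaly = 243.411 − (160.91) = 82.501 mGal
Complete Bouguer anomaly = 82.501 + 5.00 = 87.501 mGal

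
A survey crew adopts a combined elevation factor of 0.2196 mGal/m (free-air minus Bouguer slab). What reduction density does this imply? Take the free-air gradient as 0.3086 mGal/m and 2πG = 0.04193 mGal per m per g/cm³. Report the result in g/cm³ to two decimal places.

2.12

0.2196 = 0.3086 − 0.04193 × ρ
ρ = (0.3086 − 0.2196) / 0.04193 = 2.12 g/cm³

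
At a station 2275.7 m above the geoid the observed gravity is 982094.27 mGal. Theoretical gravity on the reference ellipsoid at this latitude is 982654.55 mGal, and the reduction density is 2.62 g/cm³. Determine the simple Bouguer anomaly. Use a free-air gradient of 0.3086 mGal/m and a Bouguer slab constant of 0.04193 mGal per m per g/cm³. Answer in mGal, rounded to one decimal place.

Free-air correction = 0.3086 × 2275.7 = 702.28 mGal
Free-air anomaly = 982094.27 − 982654.55 + (702.28) = 142.00 mGal
Bouguer slab correction = 0.04193 × 2.62 × 2275.7 = 250.00 mGal
Simple Bouguer anomaly = 142.00 − (250.00) = -108.00 mGal

-108.0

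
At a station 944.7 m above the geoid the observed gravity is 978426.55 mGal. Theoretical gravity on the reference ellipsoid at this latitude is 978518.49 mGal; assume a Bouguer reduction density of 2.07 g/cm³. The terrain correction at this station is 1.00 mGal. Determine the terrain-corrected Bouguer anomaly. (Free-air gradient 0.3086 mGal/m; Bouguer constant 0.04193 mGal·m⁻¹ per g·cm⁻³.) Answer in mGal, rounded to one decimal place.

Free-air correction = 0.3086 × 944.7 = 291.53 mGal
Free-air anomaly = 978426.55 − 978518.49 + (291.53) = 199.59 mGal
Bouguer slab correction = 0.04193 × 2.07 × 944.7 = 82.00 mGal
Simple Bouguer anomaly = 199.59 − (82.00) = 117.59 mGal
Complete Bouguer anomaly = 117.59 + 1.00 = 118.59 mGal

118.6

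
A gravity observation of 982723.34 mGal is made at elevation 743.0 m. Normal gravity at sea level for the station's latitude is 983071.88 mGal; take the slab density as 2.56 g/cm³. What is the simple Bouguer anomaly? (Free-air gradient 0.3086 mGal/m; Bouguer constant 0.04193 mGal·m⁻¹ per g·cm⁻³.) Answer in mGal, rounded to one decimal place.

Free-air correction = 0.3086 × 743.0 = 229.29 mGal
Free-air anomaly = 982723.34 − 983071.88 + (229.29) = -119.25 mGal
Bouguer slab correction = 0.04193 × 2.56 × 743.0 = 79.75 mGal
Simple Bouguer anomaly = -119.25 − (79.75) = -199.00 mGal

-199.0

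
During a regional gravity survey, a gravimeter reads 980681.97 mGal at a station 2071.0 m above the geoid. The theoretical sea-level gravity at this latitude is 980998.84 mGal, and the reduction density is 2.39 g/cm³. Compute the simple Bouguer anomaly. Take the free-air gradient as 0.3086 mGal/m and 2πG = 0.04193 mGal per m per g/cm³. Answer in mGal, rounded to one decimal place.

Free-air correction = 0.3086 × 2071.0 = 639.11 mGal
Free-air anomaly = 980681.97 − 980998.84 + (639.11) = 322.24 mGal
Bouguer slab correction = 0.04193 × 2.39 × 2071.0 = 207.54 mGal
Simple Bouguer anomaly = 322.24 − (207.54) = 114.70 mGal

114.7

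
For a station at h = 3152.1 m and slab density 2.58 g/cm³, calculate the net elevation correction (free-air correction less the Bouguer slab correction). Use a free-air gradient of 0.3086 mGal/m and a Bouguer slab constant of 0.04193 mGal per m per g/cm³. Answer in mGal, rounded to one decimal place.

631.7

Combined gradient = 0.3086 − 0.04193 × 2.58 = 0.2004206 mGal/m
Combined elevation correction = 0.2004206 × 3152.1 = 631.7 mGal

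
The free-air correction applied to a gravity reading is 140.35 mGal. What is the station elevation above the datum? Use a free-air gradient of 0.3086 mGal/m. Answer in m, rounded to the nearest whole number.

455

h = 140.35 / 0.3086 = 454.80 m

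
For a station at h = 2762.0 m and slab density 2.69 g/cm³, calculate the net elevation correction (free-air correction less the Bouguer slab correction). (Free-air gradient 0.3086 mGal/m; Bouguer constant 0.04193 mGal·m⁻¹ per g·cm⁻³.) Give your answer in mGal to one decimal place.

Combined gradient = 0.3086 − 0.04193 × 2.69 = 0.1958083 mGal/m
Combined elevation correction = 0.1958083 × 2762.0 = 540.8 mGal

540.8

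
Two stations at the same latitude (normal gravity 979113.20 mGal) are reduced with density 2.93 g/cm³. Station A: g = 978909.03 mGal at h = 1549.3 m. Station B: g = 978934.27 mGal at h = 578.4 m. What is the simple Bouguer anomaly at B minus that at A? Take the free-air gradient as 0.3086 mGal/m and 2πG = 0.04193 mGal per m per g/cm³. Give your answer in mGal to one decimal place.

Δg_SB(A) = 978909.03 − 979113.20 + 0.3086×1549.3 − 0.04193×2.93×1549.3 = 83.60 mGal
Δg_SB(B) = 978934.27 − 979113.20 + 0.3086×578.4 − 0.04193×2.93×578.4 = -71.50 mGal
Difference = -71.50 − (83.60) = -155.10 mGal

-155.1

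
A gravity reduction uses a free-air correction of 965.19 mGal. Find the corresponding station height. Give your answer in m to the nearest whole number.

3128

h = 965.19 / 0.3086 = 3127.64 m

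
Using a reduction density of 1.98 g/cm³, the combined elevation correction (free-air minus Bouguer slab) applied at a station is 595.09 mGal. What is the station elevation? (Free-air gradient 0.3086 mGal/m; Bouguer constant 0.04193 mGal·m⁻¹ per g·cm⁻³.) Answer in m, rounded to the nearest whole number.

Combined gradient = 0.3086 − 0.04193 × 1.98 = 0.2255786 mGal/m
h = 595.09 / 0.2255786 = 2638.06 m

2638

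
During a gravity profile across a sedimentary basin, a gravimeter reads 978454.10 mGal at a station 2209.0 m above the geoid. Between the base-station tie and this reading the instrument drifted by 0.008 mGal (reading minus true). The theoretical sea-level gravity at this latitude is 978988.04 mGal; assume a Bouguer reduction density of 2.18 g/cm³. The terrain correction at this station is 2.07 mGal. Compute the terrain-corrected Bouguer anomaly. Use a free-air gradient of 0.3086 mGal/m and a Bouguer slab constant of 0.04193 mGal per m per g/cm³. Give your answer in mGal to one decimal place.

Drift-corrected reading = 978454.10 − (0.008) = 978454.092 mGal
Free-air correction = 0.3086 × 2209.0 = 681.70 mGal
Free-air anomaly = 978454.092 − 978988.04 + (681.70) = 147.752 mGal
Bouguer slab correction = 0.04193 × 2.18 × 2209.0 = 201.92 mGal
Simple Bouguer anomaly = 147.752 − (201.92) = -54.168 mGal
Complete Bouguer anomaly = -54.168 + 2.07 = -52.098 mGal

-52.1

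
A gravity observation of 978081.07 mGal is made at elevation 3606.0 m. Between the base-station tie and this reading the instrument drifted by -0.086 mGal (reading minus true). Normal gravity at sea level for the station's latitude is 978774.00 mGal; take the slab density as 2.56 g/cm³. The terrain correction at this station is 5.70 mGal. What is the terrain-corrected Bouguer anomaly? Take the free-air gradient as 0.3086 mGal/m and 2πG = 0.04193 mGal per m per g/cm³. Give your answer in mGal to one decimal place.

Drift-corrected reading = 978081.07 − (-0.086) = 978081.156 mGal
Free-air correction = 0.3086 × 3606.0 = 1112.81 mGal
Free-air anomaly = 978081.156 − 978774.00 + (1112.81) = 419.966 mGal
Bouguer slab correction = 0.04193 × 2.56 × 3606.0 = 387.07 mGal
Simple Bouguer anomaly = 419.966 − (387.07) = 32.896 mGal
Complete Bouguer anomaly = 32.896 + 5.70 = 38.596 mGal

38.6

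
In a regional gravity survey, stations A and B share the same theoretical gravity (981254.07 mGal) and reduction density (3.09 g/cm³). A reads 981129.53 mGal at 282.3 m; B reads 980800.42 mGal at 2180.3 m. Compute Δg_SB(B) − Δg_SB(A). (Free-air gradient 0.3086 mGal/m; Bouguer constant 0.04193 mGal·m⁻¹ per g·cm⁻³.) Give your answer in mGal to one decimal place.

10.7

Δg_SB(A) = 981129.53 − 981254.07 + 0.3086×282.3 − 0.04193×3.09×282.3 = -74.00 mGal
Δg_SB(B) = 980800.42 − 981254.07 + 0.3086×2180.3 − 0.04193×3.09×2180.3 = -63.30 mGal
Difference = -63.30 − (-74.00) = 10.70 mGal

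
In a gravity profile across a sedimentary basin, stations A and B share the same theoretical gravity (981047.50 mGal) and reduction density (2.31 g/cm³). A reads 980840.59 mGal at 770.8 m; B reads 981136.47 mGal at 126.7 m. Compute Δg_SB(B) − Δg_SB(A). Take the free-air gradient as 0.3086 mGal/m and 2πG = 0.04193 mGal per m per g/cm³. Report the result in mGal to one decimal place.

Δg_SB(A) = 980840.59 − 981047.50 + 0.3086×770.8 − 0.04193×2.31×770.8 = -43.70 mGal
Δg_SB(B) = 981136.47 − 981047.50 + 0.3086×126.7 − 0.04193×2.31×126.7 = 115.80 mGal
Difference = 115.80 − (-43.70) = 159.50 mGal

159.5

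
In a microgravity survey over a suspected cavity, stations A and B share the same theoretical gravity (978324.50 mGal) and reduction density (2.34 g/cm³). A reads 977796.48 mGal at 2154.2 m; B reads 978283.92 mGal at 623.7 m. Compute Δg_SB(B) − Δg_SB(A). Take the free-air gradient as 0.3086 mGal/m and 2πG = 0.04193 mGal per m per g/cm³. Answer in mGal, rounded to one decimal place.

165.3

Δg_SB(A) = 977796.48 − 978324.50 + 0.3086×2154.2 − 0.04193×2.34×2154.2 = -74.60 mGal
Δg_SB(B) = 978283.92 − 978324.50 + 0.3086×623.7 − 0.04193×2.34×623.7 = 90.70 mGal
Difference = 90.70 − (-74.60) = 165.30 mGal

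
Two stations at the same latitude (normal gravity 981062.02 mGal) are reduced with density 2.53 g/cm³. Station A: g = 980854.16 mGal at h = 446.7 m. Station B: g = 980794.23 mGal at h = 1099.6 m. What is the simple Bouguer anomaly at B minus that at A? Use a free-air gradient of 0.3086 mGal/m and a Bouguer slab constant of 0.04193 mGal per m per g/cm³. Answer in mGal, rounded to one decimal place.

72.3

Δg_SB(A) = 980854.16 − 981062.02 + 0.3086×446.7 − 0.04193×2.53×446.7 = -117.40 mGal
Δg_SB(B) = 980794.23 − 981062.02 + 0.3086×1099.6 − 0.04193×2.53×1099.6 = -45.10 mGal
Difference = -45.10 − (-117.40) = 72.30 mGal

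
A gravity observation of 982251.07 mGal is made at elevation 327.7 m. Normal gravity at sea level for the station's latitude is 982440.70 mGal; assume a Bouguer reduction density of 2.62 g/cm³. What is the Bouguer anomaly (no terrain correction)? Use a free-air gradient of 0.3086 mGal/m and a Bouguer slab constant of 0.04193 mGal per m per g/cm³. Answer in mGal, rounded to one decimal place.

-124.5

Free-air correction = 0.3086 × 327.7 = 101.13 mGal
Free-air anomaly = 982251.07 − 982440.70 + (101.13) = -88.50 mGal
Bouguer slab correction = 0.04193 × 2.62 × 327.7 = 36.00 mGal
Simple Bouguer anomaly = -88.50 − (36.00) = -124.50 mGal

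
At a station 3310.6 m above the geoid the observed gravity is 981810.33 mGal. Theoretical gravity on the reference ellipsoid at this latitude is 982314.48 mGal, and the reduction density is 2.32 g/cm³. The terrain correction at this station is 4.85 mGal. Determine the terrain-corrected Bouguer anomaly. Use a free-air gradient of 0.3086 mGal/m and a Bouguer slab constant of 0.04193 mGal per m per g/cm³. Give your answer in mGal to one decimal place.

Free-air correction = 0.3086 × 3310.6 = 1021.65 mGal
Free-air anomaly = 981810.33 − 982314.48 + (1021.65) = 517.50 mGal
Bouguer slab correction = 0.04193 × 2.32 × 3310.6 = 322.05 mGal
Simple Bouguer anomaly = 517.50 − (322.05) = 195.45 mGal
Complete Bouguer anomaly = 195.45 + 4.85 = 200.30 mGal

200.3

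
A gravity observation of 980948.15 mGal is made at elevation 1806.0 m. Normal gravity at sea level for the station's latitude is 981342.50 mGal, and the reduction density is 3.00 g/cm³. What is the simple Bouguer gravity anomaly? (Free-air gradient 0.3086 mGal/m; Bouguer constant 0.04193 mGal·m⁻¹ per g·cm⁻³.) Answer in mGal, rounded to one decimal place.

-64.2

Free-air correction = 0.3086 × 1806.0 = 557.33 mGal
Free-air anomaly = 980948.15 − 981342.50 + (557.33) = 162.98 mGal
Bouguer slab correction = 0.04193 × 3.00 × 1806.0 = 227.18 mGal
Simple Bouguer anomaly = 162.98 − (227.18) = -64.20 mGal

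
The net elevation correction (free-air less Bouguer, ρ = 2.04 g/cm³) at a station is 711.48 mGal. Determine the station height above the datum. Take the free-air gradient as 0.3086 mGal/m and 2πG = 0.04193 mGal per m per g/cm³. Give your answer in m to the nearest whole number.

Combined gradient = 0.3086 − 0.04193 × 2.04 = 0.2230628 mGal/m
h = 711.48 / 0.2230628 = 3189.60 m

3190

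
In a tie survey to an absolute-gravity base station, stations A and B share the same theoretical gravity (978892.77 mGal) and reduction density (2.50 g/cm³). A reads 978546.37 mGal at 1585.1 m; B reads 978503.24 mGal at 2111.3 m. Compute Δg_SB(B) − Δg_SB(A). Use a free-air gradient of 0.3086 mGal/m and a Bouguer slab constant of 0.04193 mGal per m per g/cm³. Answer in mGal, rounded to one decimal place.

Δg_SB(A) = 978546.37 − 978892.77 + 0.3086×1585.1 − 0.04193×2.50×1585.1 = -23.40 mGal
Δg_SB(B) = 978503.24 − 978892.77 + 0.3086×2111.3 − 0.04193×2.50×2111.3 = 40.70 mGal
Difference = 40.70 − (-23.40) = 64.10 mGal

64.1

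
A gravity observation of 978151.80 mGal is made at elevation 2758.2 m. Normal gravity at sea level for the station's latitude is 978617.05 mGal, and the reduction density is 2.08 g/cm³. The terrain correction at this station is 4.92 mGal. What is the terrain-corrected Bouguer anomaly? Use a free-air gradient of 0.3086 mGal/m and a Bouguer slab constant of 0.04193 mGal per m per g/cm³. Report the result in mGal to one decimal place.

Free-air correction = 0.3086 × 2758.2 = 851.18 mGal
Free-air anomaly = 978151.80 − 978617.05 + (851.18) = 385.93 mGal
Bouguer slab correction = 0.04193 × 2.08 × 2758.2 = 240.55 mGal
Simple Bouguer anomaly = 385.93 − (240.55) = 145.38 mGal
Complete Bouguer anomaly = 145.38 + 4.92 = 150.30 mGal

150.3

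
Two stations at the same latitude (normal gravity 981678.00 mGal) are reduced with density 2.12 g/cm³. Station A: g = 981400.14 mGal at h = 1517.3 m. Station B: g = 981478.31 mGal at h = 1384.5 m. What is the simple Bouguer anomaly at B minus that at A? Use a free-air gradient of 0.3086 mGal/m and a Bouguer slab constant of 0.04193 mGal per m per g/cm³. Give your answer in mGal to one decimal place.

49.0

Δg_SB(A) = 981400.14 − 981678.00 + 0.3086×1517.3 − 0.04193×2.12×1517.3 = 55.50 mGal
Δg_SB(B) = 981478.31 − 981678.00 + 0.3086×1384.5 − 0.04193×2.12×1384.5 = 104.50 mGal
Difference = 104.50 − (55.50) = 49.00 mGal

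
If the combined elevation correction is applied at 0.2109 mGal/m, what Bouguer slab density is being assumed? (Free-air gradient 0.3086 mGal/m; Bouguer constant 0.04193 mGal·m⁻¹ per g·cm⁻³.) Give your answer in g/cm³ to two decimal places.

0.2109 = 0.3086 − 0.04193 × ρ
ρ = (0.3086 − 0.2109) / 0.04193 = 2.33 g/cm³

2.33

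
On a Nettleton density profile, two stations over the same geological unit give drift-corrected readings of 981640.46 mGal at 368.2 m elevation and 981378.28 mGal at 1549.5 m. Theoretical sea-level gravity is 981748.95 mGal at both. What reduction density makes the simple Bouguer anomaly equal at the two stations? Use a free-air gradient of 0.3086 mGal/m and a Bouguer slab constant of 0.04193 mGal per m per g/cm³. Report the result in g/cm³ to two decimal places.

Δg_obs = 981378.28 − 981640.46 = -262.18 mGal over Δh = 1549.5 − 368.2 = 1181.3 m
Equal Bouguer anomalies ⇒ Δg_obs + (0.3086 − 0.04193ρ)·Δh = 0
0.3086 − 0.04193ρ = −Δg_obs/Δh = 0.22194
ρ = (0.3086 − 0.22194) / 0.04193 = 2.07 g/cm³

2.07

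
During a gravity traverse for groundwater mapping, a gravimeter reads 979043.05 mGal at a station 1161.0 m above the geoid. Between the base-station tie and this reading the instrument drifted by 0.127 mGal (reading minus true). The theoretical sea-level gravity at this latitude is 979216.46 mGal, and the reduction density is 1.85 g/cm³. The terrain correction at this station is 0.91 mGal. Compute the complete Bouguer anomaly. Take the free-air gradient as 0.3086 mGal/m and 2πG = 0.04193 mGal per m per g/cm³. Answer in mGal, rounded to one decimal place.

95.6

Drift-corrected reading = 979043.05 − (0.127) = 979042.923 mGal
Free-air correction = 0.3086 × 1161.0 = 358.28 mGal
Free-air anomaly = 979042.923 − 979216.46 + (358.28) = 184.743 mGal
Bouguer slab correction = 0.04193 × 1.85 × 1161.0 = 90.06 mGal
Simple Bouguer anomaly = 184.743 − (90.06) = 94.683 mGal
Complete Bouguer anomaly = 94.683 + 0.91 = 95.593 mGal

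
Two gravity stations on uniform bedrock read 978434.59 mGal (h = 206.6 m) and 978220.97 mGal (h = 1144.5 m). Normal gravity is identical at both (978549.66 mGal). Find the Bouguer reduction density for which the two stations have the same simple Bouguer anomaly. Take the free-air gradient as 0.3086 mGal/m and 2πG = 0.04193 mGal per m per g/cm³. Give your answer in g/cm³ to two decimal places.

1.93

Δg_obs = 978220.97 − 978434.59 = -213.62 mGal over Δh = 1144.5 − 206.6 = 937.9 m
Equal Bouguer anomalies ⇒ Δg_obs + (0.3086 − 0.04193ρ)·Δh = 0
0.3086 − 0.04193ρ = −Δg_obs/Δh = 0.22776
ρ = (0.3086 − 0.22776) / 0.04193 = 1.93 g/cm³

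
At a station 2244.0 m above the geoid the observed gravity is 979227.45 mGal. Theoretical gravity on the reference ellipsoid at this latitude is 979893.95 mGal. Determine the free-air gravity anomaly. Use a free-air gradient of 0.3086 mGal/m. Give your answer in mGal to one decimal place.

26.0

Free-air correction = 0.3086 × 2244.0 = 692.50 mGal
Free-air anomaly = 979227.45 − 979893.95 + (692.50) = 26.00 mGal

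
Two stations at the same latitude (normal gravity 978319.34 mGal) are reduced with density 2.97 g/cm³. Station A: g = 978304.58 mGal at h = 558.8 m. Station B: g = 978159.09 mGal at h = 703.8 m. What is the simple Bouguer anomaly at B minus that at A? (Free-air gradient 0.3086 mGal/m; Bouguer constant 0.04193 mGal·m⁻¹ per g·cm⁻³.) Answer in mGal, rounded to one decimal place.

-118.8

Δg_SB(A) = 978304.58 − 978319.34 + 0.3086×558.8 − 0.04193×2.97×558.8 = 88.10 mGal
Δg_SB(B) = 978159.09 − 978319.34 + 0.3086×703.8 − 0.04193×2.97×703.8 = -30.70 mGal
Difference = -30.70 − (88.10) = -118.80 mGal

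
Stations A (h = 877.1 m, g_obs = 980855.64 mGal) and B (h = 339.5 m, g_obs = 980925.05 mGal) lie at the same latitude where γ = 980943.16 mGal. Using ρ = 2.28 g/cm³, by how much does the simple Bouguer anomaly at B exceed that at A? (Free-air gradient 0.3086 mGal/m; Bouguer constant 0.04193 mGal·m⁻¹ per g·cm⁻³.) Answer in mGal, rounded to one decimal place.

-45.1

Δg_SB(A) = 980855.64 − 980943.16 + 0.3086×877.1 − 0.04193×2.28×877.1 = 99.30 mGal
Δg_SB(B) = 980925.05 − 980943.16 + 0.3086×339.5 − 0.04193×2.28×339.5 = 54.20 mGal
Difference = 54.20 − (99.30) = -45.10 mGal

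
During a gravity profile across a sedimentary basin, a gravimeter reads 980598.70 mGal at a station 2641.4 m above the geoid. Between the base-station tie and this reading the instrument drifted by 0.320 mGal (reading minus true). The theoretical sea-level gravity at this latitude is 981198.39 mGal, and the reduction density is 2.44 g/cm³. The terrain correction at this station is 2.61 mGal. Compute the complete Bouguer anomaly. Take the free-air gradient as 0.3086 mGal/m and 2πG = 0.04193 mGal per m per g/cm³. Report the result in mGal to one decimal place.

Drift-corrected reading = 980598.70 − (0.320) = 980598.380 mGal
Free-air correction = 0.3086 × 2641.4 = 815.14 mGal
Free-air anomaly = 980598.380 − 981198.39 + (815.14) = 215.130 mGal
Bouguer slab correction = 0.04193 × 2.44 × 2641.4 = 270.24 mGal
Simple Bouguer anomaly = 215.130 − (270.24) = -55.110 mGal
Complete Bouguer anomaly = -55.110 + 2.61 = -52.500 mGal

-52.5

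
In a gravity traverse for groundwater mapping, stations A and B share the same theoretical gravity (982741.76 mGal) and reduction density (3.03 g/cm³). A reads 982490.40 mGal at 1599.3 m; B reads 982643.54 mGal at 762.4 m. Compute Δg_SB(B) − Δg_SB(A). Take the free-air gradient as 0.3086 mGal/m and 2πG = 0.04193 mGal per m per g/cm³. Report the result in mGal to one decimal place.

1.2

Δg_SB(A) = 982490.40 − 982741.76 + 0.3086×1599.3 − 0.04193×3.03×1599.3 = 39.00 mGal
Δg_SB(B) = 982643.54 − 982741.76 + 0.3086×762.4 − 0.04193×3.03×762.4 = 40.20 mGal
Difference = 40.20 − (39.00) = 1.20 mGal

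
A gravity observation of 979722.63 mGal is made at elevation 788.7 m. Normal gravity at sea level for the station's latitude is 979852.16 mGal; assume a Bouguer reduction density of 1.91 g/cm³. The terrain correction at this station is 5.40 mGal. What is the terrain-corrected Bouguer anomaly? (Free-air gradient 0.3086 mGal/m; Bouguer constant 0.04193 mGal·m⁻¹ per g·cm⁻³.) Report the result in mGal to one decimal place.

Free-air correction = 0.3086 × 788.7 = 243.39 mGal
Free-air anomaly = 979722.63 − 979852.16 + (243.39) = 113.86 mGal
Bouguer slab correction = 0.04193 × 1.91 × 788.7 = 63.16 mGal
Simple Bouguer anomaly = 113.86 − (63.16) = 50.70 mGal
Complete Bouguer anomaly = 50.70 + 5.40 = 56.10 mGal

56.1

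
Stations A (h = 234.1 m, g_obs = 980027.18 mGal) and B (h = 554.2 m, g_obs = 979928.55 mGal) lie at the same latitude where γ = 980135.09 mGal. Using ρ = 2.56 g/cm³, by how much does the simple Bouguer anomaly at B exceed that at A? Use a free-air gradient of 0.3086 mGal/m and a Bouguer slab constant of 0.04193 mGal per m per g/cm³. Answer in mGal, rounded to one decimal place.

Δg_SB(A) = 980027.18 − 980135.09 + 0.3086×234.1 − 0.04193×2.56×234.1 = -60.80 mGal
Δg_SB(B) = 979928.55 − 980135.09 + 0.3086×554.2 − 0.04193×2.56×554.2 = -95.00 mGal
Difference = -95.00 − (-60.80) = -34.20 mGal

-34.2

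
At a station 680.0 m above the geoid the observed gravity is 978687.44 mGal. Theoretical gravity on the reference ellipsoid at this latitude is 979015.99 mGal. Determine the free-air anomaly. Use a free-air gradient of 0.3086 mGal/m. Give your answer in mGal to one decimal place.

Free-air correction = 0.3086 × 680.0 = 209.85 mGal
Free-air anomaly = 978687.44 − 979015.99 + (209.85) = -118.70 mGal

-118.7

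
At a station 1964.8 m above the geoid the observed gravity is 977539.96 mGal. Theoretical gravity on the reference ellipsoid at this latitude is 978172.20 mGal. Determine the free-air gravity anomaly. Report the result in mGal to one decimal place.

Free-air correction = 0.3086 × 1964.8 = 606.34 mGal
Free-air anomaly = 977539.96 − 978172.20 + (606.34) = -25.90 mGal

-25.9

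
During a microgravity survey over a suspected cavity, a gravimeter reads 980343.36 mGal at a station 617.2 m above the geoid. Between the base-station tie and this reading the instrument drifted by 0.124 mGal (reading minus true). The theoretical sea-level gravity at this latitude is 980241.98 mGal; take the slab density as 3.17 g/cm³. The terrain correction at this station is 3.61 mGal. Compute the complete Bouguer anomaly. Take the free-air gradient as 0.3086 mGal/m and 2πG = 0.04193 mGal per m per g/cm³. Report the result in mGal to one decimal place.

213.3

Drift-corrected reading = 980343.36 − (0.124) = 980343.236 mGal
Free-air correction = 0.3086 × 617.2 = 190.47 mGal
Free-air anomaly = 980343.236 − 980241.98 + (190.47) = 291.726 mGal
Bouguer slab correction = 0.04193 × 3.17 × 617.2 = 82.04 mGal
Simple Bouguer anomaly = 291.726 − (82.04) = 209.686 mGal
Complete Bouguer anomaly = 209.686 + 3.61 = 213.296 mGal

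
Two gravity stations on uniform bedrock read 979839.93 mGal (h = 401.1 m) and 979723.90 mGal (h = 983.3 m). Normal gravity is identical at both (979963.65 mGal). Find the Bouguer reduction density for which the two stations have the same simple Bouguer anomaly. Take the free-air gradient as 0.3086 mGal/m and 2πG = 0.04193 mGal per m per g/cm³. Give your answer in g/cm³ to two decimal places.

Δg_obs = 979723.90 − 979839.93 = -116.03 mGal over Δh = 983.3 − 401.1 = 582.2 m
Equal Bouguer anomalies ⇒ Δg_obs + (0.3086 − 0.04193ρ)·Δh = 0
0.3086 − 0.04193ρ = −Δg_obs/Δh = 0.19930
ρ = (0.3086 − 0.19930) / 0.04193 = 2.61 g/cm³

2.61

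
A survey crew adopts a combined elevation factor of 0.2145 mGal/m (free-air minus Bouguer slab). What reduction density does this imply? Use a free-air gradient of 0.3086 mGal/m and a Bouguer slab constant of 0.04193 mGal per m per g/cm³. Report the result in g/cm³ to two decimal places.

0.2145 = 0.3086 − 0.04193 × ρ
ρ = (0.3086 − 0.2145) / 0.04193 = 2.24 g/cm³

2.24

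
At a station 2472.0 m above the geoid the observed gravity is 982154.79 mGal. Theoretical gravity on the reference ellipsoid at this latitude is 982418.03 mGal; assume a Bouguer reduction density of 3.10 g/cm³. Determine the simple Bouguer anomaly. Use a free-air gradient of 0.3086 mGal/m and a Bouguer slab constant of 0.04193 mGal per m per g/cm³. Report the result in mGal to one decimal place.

178.3

Free-air correction = 0.3086 × 2472.0 = 762.86 mGal
Free-air anomaly = 982154.79 − 982418.03 + (762.86) = 499.62 mGal
Bouguer slab correction = 0.04193 × 3.10 × 2472.0 = 321.32 mGal
Simple Bouguer anomaly = 499.62 − (321.32) = 178.30 mGal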